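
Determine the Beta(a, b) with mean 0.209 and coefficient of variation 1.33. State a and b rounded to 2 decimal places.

a = 0.24, b = 0.90

Var = (CV·μ)² = (1.33×0.209)² = 0.077267.
a+b = μ(1−μ)/Var − 1 = 0.165319/0.077267 − 1 = 1.1396.
Thus a = 0.209·1.1396 = 0.24 and b = 0.791·1.1396 = 0.90.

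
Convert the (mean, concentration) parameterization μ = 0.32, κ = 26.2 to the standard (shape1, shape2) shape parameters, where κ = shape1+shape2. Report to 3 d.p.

shape1 = 8.384, shape2 = 17.816

shape1 = μκ = 0.32×26.2 = 8.384 and shape2 = (1−μ)κ = 0.68×26.2 = 17.816.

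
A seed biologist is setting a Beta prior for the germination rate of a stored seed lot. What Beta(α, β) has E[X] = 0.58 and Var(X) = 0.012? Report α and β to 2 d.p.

α = 11.19, β = 8.11

By moment matching, α+β = μ(1−μ)/σ² − 1 = (0.58·0.42)/0.012 − 1 = 20.3000 − 1 = 19.3000.
Since α/(α+β) = μ, α = 0.58·19.3000 = 11.19 and β = 0.42·19.3000 = 8.11.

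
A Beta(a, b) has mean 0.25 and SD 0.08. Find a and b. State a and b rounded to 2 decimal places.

σ² = 0.08² = 0.0064.
With s = a+b, Var = μ(1−μ)/(s+1), so s+1 = (0.25×0.75)/0.0064 = 29.2969 and s = 28.2969.
a = μs = 7.07, b = (1−μ)s = 21.22.

a = 7.07, b = 21.22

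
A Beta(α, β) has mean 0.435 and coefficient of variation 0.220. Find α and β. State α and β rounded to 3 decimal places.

α = 11.239, β = 14.597

σ = CV·μ = 0.220×0.435 = 0.09570, so σ² = 0.009158.
s+1 = μ(1−μ)/σ² = 0.245775/0.009158 = 26.8358, so s = α+β = 25.8358.
α = μs = 11.239, β = (1−μ)s = 14.597.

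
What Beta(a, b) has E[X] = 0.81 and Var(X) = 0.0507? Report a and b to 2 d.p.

a = 1.65, b = 0.39

Write ν = a+b; then a = μν and Var = μ(1−μ)/(ν+1).
ν = μ(1−μ)/Var − 1 = 0.1539/0.0507 − 1 = 2.0355.
a = 0.81·2.0355 = 1.65, b = 0.19·2.0355 = 0.39.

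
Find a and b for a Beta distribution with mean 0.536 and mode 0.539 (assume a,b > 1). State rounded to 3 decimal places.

a = 13.936, b = 12.064

With s = a+b: μ = a/s and mode = (a−1)/(s−2). Eliminating a = μs,
μs − 1 = m(s−2) ⇒ s(μ−m) = 1−2m ⇒ s = -0.078/-0.003 = 26.0000.
So a = μs = 13.936, b = (1−μ)s = 12.064.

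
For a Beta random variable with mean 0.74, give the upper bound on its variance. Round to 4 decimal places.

0.1924

For fixed mean μ the Beta variance is μ(1−μ)/(α+β+1), increasing as α+β decreases.
Its least upper bound (not attained) is μ(1−μ) = 0.74·0.26 = 0.1924.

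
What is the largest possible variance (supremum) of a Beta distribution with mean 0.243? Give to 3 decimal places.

Var = μ(1−μ)/(α+β+1), which approaches μ(1−μ) as α+β → 0.
So the supremum is μ(1−μ) = 0.243×0.757 = 0.184.

0.184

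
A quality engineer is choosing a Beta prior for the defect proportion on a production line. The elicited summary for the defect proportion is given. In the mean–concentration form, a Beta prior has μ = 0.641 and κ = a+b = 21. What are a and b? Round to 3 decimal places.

Split κ in proportion μ : (1−μ): a = 0.641·21 = 13.461, b = 21 − 13.461 = 7.539.

a = 13.461, b = 7.539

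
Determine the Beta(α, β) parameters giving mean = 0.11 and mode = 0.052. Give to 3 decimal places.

With s = α+β: μ = α/s and mode = (α−1)/(s−2). Eliminating α = μs,
μs − 1 = m(s−2) ⇒ s(μ−m) = 1−2m ⇒ s = 0.896/0.058 = 15.4483.
So α = μs = 1.699, β = (1−μ)s = 13.749.

α = 1.699, β = 13.749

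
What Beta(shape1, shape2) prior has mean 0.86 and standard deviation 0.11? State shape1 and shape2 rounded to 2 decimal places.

shape1 = 7.70, shape2 = 1.25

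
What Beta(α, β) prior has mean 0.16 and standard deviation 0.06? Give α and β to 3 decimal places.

σ² = 0.06² = 0.0036.
With s = α+β, Var = μ(1−μ)/(s+1), so s+1 = (0.16×0.84)/0.0036 = 37.3333 and s = 36.3333.
α = μs = 5.813, β = (1−μ)s = 30.520.

α = 5.813, β = 30.520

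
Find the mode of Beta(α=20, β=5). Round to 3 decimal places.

0.826

The density x^(α−1)(1−x)^(β−1) is maximised at (α−1)/(α+β−2) = 19/23 = 0.826.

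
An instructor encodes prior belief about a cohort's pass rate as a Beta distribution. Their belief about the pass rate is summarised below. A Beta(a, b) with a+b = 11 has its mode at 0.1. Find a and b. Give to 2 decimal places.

Mode = (a−1)/(κ−2) with κ = a+b, so a−1 = 0.1·9 = 0.90.
a = 1.90; b = κ − a = 9.10.

a = 1.90, b = 9.10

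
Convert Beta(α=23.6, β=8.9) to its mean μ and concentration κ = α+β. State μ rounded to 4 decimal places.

μ = 0.7262, κ = 32.5

κ = α+β = 23.6+8.9 = 32.5; μ = α/κ = 23.6/32.5 = 0.7262.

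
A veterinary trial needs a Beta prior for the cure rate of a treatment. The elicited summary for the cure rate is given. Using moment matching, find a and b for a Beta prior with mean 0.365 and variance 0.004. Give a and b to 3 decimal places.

a = 20.784, b = 36.159

Let s = a+b. The Beta variance is μ(1−μ)/(s+1).
So s+1 = μ(1−μ)/σ² = (0.365×0.635)/0.004 = 0.231775/0.004 = 57.9438, giving s = 56.9438.
Then a = μs = 0.365×56.9438 = 20.784 and b = (1−μ)s = 0.635×56.9438 = 36.159.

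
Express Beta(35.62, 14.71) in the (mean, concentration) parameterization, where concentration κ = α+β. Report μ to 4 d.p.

μ = 0.7077, κ = 50.33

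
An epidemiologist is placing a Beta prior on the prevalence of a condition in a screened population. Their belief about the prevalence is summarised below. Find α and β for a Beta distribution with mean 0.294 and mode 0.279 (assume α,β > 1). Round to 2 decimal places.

α = 8.66, β = 20.80

Let s = α+β. Mean gives α = μs = 0.294s; mode gives (α−1)/(s−2) = 0.279.
Substituting: 0.294s − 1 = 0.279(s−2) = 0.279s − 0.558, so 0.015s = 0.442 and s = 29.4667.
Then α = 0.294×29.4667 = 8.66 and β = s−α = 20.80.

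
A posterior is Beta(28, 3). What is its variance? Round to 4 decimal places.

Var = αβ/[(α+β)²(α+β+1)] = (28×3)/(31²×32) = 84/30752 = 0.0027.

0.0027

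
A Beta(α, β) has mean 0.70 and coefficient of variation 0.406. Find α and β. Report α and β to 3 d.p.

α = 1.120, β = 0.480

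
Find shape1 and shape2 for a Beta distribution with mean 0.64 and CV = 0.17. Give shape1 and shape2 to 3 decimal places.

shape1 = 11.817, shape2 = 6.647

Var = (CV·μ)² = (0.17×0.64)² = 0.011837.
shape1+shape2 = μ(1−μ)/Var − 1 = 0.2304/0.011837 − 1 = 18.4637.
Thus shape1 = 0.64·18.4637 = 11.817 and shape2 = 0.36·18.4637 = 6.647.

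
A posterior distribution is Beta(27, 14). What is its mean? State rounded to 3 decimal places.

E[X] = α/(α+β) = 27/41 = 0.659.

0.659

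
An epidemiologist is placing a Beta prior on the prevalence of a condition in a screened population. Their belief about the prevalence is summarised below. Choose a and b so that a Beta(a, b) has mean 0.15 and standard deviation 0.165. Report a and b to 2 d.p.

a = 0.55, b = 3.13

σ² = 0.165² = 0.027225.
With s = a+b, Var = μ(1−μ)/(s+1), so s+1 = (0.15×0.85)/0.027225 = 4.6832 and s = 3.6832.
a = μs = 0.55, b = (1−μ)s = 3.13.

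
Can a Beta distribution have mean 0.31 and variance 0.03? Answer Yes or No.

For any Beta, Var(X) < E[X]·(1−E[X]).
Here μ(1−μ) = 0.31×0.69 = 0.2139, and 0.03 < 0.2139.

Yes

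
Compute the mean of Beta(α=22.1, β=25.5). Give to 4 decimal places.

The Beta mean is α/(α+β) = 22.1/(22.1+25.5) = 0.4643.

0.4643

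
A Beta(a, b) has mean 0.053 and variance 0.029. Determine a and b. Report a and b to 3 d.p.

a = 0.039, b = 0.692

Write ν = a+b; then a = μν and Var = μ(1−μ)/(ν+1).
ν = μ(1−μ)/Var − 1 = 0.050191/0.029 − 1 = 0.7307.
a = 0.053·0.7307 = 0.039, b = 0.947·0.7307 = 0.692.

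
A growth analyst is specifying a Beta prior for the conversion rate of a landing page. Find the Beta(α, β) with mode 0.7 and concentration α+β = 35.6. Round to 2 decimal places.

α = 24.52, β = 11.08

Mode = (α−1)/(κ−2) with κ = α+β, so α−1 = 0.7·33.6 = 23.52.
α = 24.52; β = κ − α = 11.08.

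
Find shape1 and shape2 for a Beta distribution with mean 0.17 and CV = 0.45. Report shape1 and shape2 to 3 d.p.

shape1 = 3.929, shape2 = 19.182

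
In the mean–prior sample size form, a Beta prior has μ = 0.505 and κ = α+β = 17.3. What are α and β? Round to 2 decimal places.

α = μκ = 0.505×17.3 = 8.74 and β = (1−μ)κ = 0.495×17.3 = 8.56.

α = 8.74, β = 8.56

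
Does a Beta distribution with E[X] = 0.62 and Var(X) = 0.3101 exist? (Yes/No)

No

A Beta with mean μ has variance μ(1−μ)/(α+β+1) < μ(1−μ).
Here μ(1−μ) = 0.62×0.38 = 0.2356, and 0.3101 ≥ 0.2356.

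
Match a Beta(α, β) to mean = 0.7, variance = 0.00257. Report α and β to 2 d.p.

Let s = α+β. The Beta variance is μ(1−μ)/(s+1).
So s+1 = μ(1−μ)/σ² = (0.7×0.3)/0.00257 = 0.21/0.00257 = 81.7121, giving s = 80.7121.
Then α = μs = 0.7×80.7121 = 56.50 and β = (1−μ)s = 0.3×80.7121 = 24.21.

α = 56.50, β = 24.21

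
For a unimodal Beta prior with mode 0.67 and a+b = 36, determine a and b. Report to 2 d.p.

Mode = (a−1)/(κ−2) with κ = a+b, so a−1 = 0.67·34 = 22.78.
a = 23.78; b = κ − a = 12.22.

a = 23.78, b = 12.22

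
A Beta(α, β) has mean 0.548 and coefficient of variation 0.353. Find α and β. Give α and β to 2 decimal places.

α = 3.08, β = 2.54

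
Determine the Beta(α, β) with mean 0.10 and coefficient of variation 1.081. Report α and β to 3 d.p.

α = 0.670, β = 6.032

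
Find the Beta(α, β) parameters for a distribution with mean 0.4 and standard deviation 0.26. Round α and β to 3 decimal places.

α = 1.020, β = 1.530

σ² = 0.26² = 0.0676.
With s = α+β, Var = μ(1−μ)/(s+1), so s+1 = (0.4×0.6)/0.0676 = 3.5503 and s = 2.5503.
α = μs = 1.020, β = (1−μ)s = 1.530.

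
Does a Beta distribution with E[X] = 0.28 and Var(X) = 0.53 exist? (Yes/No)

For any Beta, Var(X) < E[X]·(1−E[X]).
Here μ(1−μ) = 0.28×0.72 = 0.2016, and 0.53 ≥ 0.2016.

No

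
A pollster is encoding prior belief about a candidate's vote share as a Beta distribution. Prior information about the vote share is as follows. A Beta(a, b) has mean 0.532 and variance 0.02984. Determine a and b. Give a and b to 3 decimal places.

a = 3.907, b = 3.437

Let s = a+b. The Beta variance is μ(1−μ)/(s+1).
So s+1 = μ(1−μ)/σ² = (0.532×0.468)/0.02984 = 0.248976/0.02984 = 8.3437, giving s = 7.3437.
Then a = μs = 0.532×7.3437 = 3.907 and b = (1−μ)s = 0.468×7.3437 = 3.437.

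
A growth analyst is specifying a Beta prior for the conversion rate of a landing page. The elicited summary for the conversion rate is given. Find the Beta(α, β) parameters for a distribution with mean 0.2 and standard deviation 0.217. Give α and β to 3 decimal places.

α = 0.480, β = 1.918

First σ² = 0.047089. Setting α = μn, β = (1−μ)n with n = α+β,
μ(1−μ)/(n+1) = 0.047089 ⇒ n+1 = 0.16/0.047089 = 3.3978 ⇒ n = 2.3978.
Hence α = 0.2×2.3978 = 0.480, β = 0.8×2.3978 = 1.918.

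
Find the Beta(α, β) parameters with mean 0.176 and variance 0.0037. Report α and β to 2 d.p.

α = 6.72, β = 31.47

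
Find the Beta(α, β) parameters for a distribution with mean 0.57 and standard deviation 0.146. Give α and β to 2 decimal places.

σ² = 0.146² = 0.021316.
With s = α+β, Var = μ(1−μ)/(s+1), so s+1 = (0.57×0.43)/0.021316 = 11.4984 and s = 10.4984.
α = μs = 5.98, β = (1−μ)s = 4.51.

α = 5.98, β = 4.51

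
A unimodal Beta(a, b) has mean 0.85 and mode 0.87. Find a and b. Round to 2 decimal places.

With s = a+b: μ = a/s and mode = (a−1)/(s−2). Eliminating a = μs,
μs − 1 = m(s−2) ⇒ s(μ−m) = 1−2m ⇒ s = -0.74/-0.02 = 37.0000.
So a = μs = 31.45, b = (1−μ)s = 5.55.

a = 31.45, b = 5.55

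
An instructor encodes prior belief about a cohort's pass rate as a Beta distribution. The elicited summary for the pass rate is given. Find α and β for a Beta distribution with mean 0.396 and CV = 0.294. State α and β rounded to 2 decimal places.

α = 6.59, β = 10.05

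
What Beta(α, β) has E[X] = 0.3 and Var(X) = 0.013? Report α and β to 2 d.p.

Write ν = α+β; then α = μν and Var = μ(1−μ)/(ν+1).
ν = μ(1−μ)/Var − 1 = 0.21/0.013 − 1 = 15.1538.
α = 0.3·15.1538 = 4.55, β = 0.7·15.1538 = 10.61.

α = 4.55, β = 10.61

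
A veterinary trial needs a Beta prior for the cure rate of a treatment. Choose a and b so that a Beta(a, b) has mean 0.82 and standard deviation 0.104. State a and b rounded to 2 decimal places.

First σ² = 0.010816. Setting a = μn, b = (1−μ)n with n = a+b,
μ(1−μ)/(n+1) = 0.010816 ⇒ n+1 = 0.1476/0.010816 = 13.6464 ⇒ n = 12.6464.
Hence a = 0.82×12.6464 = 10.37, b = 0.18×12.6464 = 2.28.

a = 10.37, b = 2.28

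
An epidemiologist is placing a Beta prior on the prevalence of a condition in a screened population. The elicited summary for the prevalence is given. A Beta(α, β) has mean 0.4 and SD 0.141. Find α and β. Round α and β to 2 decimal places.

α = 4.43, β = 6.64

σ² = 0.141² = 0.019881.
With s = α+β, Var = μ(1−μ)/(s+1), so s+1 = (0.4×0.6)/0.019881 = 12.0718 and s = 11.0718.
α = μs = 4.43, β = (1−μ)s = 6.64.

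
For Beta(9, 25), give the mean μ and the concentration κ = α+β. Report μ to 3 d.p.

μ = 0.265, κ = 34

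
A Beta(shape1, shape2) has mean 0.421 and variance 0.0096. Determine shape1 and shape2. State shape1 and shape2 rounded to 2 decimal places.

shape1 = 10.27, shape2 = 14.12

Let s = shape1+shape2. The Beta variance is μ(1−μ)/(s+1).
So s+1 = μ(1−μ)/σ² = (0.421×0.579)/0.0096 = 0.243759/0.0096 = 25.3916, giving s = 24.3916.
Then shape1 = μs = 0.421×24.3916 = 10.27 and shape2 = (1−μ)s = 0.579×24.3916 = 14.12.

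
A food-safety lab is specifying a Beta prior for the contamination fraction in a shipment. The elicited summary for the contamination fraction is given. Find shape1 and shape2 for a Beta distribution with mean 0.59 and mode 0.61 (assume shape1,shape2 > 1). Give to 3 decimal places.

shape1 = 6.490, shape2 = 4.510

With s = shape1+shape2: μ = shape1/s and mode = (shape1−1)/(s−2). Eliminating shape1 = μs,
μs − 1 = m(s−2) ⇒ s(μ−m) = 1−2m ⇒ s = -0.22/-0.02 = 11.0000.
So shape1 = μs = 6.490, shape2 = (1−μ)s = 4.510.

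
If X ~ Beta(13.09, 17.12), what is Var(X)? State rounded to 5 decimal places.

0.00787

α+β = 30.21 and αβ = 224.1008, so Var = αβ/[(α+β)²(α+β+1)] = 224.1008/28483.622361 = 0.00787.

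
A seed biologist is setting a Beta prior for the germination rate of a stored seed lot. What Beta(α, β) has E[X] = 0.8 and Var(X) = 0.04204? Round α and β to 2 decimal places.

α = 2.24, β = 0.56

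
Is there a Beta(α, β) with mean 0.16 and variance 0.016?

For any Beta, Var(X) < E[X]·(1−E[X]).
Here μ(1−μ) = 0.16×0.84 = 0.1344, and 0.016 < 0.1344.

Yes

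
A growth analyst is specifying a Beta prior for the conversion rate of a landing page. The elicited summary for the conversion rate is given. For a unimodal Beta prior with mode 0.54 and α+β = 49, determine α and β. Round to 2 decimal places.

α = 26.38, β = 22.62

Since the density peak of Beta(α,β) is at (α−1)/(α+β−2),
α = 1 + 0.54(49−2) = 26.38 and β = 49 − 26.38 = 22.62.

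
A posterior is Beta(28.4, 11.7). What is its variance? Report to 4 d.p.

Var = αβ/[(α+β)²(α+β+1)] = (28.4×11.7)/(40.1²×41.1) = 332.28/66089.211 = 0.0050.

0.0050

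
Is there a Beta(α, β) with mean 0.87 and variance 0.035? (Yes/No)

The Beta variance bound is σ² < μ(1−μ).
Here μ(1−μ) = 0.87×0.13 = 0.1131, and 0.035 < 0.1131.

Yes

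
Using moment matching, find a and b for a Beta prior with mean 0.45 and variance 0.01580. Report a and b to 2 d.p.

Write ν = a+b; then a = μν and Var = μ(1−μ)/(ν+1).
ν = μ(1−μ)/Var − 1 = 0.2475/0.01580 − 1 = 14.6646.
a = 0.45·14.6646 = 6.60, b = 0.55·14.6646 = 8.07.

a = 6.60, b = 8.07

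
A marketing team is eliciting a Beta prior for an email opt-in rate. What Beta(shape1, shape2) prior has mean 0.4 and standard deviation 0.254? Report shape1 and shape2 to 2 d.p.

First σ² = 0.064516. Setting shape1 = μn, shape2 = (1−μ)n with n = shape1+shape2,
μ(1−μ)/(n+1) = 0.064516 ⇒ n+1 = 0.24/0.064516 = 3.7200 ⇒ n = 2.7200.
Hence shape1 = 0.4×2.7200 = 1.09, shape2 = 0.6×2.7200 = 1.63.

shape1 = 1.09, shape2 = 1.63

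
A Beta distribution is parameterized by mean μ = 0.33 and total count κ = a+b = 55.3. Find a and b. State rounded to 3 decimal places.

a = 18.249, b = 37.051

a = μκ = 0.33×55.3 = 18.249 and b = (1−μ)κ = 0.67×55.3 = 37.051.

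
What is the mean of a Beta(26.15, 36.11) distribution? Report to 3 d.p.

0.420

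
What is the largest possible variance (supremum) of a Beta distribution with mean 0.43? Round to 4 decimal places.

For fixed mean μ the Beta variance is μ(1−μ)/(α+β+1), increasing as α+β decreases.
Its least upper bound (not attained) is μ(1−μ) = 0.43·0.57 = 0.2451.

0.2451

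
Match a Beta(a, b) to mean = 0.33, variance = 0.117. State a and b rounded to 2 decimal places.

a = 0.29, b = 0.60

By moment matching, a+b = μ(1−μ)/σ² − 1 = (0.33·0.67)/0.117 − 1 = 1.8897 − 1 = 0.8897.
Since a/(a+b) = μ, a = 0.33·0.8897 = 0.29 and b = 0.67·0.8897 = 0.60.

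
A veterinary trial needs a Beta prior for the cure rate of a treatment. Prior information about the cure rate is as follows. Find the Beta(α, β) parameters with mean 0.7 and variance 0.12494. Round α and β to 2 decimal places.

Let s = α+β. The Beta variance is μ(1−μ)/(s+1).
So s+1 = μ(1−μ)/σ² = (0.7×0.3)/0.12494 = 0.21/0.12494 = 1.6808, giving s = 0.6808.
Then α = μs = 0.7×0.6808 = 0.48 and β = (1−μ)s = 0.3×0.6808 = 0.20.

α = 0.48, β = 0.20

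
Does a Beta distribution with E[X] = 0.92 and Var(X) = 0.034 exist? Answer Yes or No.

For any Beta, Var(X) < E[X]·(1−E[X]).
Here μ(1−μ) = 0.92×0.08 = 0.0736, and 0.034 < 0.0736.

Yes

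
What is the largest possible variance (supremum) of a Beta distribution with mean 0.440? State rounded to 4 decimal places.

For fixed mean μ the Beta variance is μ(1−μ)/(α+β+1), increasing as α+β decreases.
Its least upper bound (not attained) is μ(1−μ) = 0.440·0.560 = 0.2464.

0.2464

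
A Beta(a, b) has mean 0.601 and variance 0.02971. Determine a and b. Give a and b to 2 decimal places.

Let s = a+b. The Beta variance is μ(1−μ)/(s+1).
So s+1 = μ(1−μ)/σ² = (0.601×0.399)/0.02971 = 0.239799/0.02971 = 8.0713, giving s = 7.0713.
Then a = μs = 0.601×7.0713 = 4.25 and b = (1−μ)s = 0.399×7.0713 = 2.82.

a = 4.25, b = 2.82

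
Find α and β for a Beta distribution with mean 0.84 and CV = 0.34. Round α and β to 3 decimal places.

σ = CV·μ = 0.34×0.84 = 0.28560, so σ² = 0.081567.
s+1 = μ(1−μ)/σ² = 0.1344/0.081567 = 1.6477, so s = α+β = 0.6477.
α = μs = 0.544, β = (1−μ)s = 0.104.

α = 0.544, β = 0.104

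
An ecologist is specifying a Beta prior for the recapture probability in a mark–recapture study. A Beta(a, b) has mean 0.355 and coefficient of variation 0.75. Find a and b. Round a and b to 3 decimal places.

a = 0.792, b = 1.438

σ = CV·μ = 0.75×0.355 = 0.26625, so σ² = 0.070889.
s+1 = μ(1−μ)/σ² = 0.228975/0.070889 = 3.2300, so s = a+b = 2.2300.
a = μs = 0.792, b = (1−μ)s = 1.438.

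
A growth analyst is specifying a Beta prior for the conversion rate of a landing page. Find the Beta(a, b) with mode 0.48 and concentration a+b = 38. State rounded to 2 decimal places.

a = 18.28, b = 19.72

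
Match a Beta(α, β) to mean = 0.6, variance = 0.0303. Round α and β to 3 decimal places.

α = 4.152, β = 2.768

Write ν = α+β; then α = μν and Var = μ(1−μ)/(ν+1).
ν = μ(1−μ)/Var − 1 = 0.24/0.0303 − 1 = 6.9208.
α = 0.6·6.9208 = 4.152, β = 0.4·6.9208 = 2.768.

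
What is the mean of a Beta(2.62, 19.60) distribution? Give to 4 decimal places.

0.1179

E[X] = α/(α+β) = 2.62/22.22 = 0.1179.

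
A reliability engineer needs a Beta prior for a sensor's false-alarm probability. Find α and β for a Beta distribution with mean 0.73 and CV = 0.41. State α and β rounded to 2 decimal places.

σ = CV·μ = 0.41×0.73 = 0.29930, so σ² = 0.089580.
s+1 = μ(1−μ)/σ² = 0.1971/0.089580 = 2.2003, so s = α+β = 1.2003.
α = μs = 0.88, β = (1−μ)s = 0.32.

α = 0.88, β = 0.32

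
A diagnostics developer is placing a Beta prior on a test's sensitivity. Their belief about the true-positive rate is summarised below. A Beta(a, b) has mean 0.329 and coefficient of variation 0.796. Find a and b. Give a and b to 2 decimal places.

a = 0.73, b = 1.49

Var = (CV·μ)² = (0.796×0.329)² = 0.068583.
a+b = μ(1−μ)/Var − 1 = 0.220759/0.068583 − 1 = 2.2188.
Thus a = 0.329·2.2188 = 0.73 and b = 0.671·2.2188 = 1.49.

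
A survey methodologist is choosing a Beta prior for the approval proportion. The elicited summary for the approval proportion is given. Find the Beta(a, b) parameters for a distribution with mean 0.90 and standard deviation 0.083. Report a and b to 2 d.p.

σ² = 0.083² = 0.006889.
With s = a+b, Var = μ(1−μ)/(s+1), so s+1 = (0.90×0.10)/0.006889 = 13.0643 and s = 12.0643.
a = μs = 10.86, b = (1−μ)s = 1.21.

a = 10.86, b = 1.21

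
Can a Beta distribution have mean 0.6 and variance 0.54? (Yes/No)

A Beta with mean μ has variance μ(1−μ)/(α+β+1) < μ(1−μ).
Here μ(1−μ) = 0.6×0.4 = 0.24, and 0.54 ≥ 0.24.

No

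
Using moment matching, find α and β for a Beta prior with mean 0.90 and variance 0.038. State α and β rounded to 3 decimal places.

α = 1.232, β = 0.137

By moment matching, α+β = μ(1−μ)/σ² − 1 = (0.90·0.10)/0.038 − 1 = 2.3684 − 1 = 1.3684.
Since α/(α+β) = μ, α = 0.90·1.3684 = 1.232 and β = 0.10·1.3684 = 0.137.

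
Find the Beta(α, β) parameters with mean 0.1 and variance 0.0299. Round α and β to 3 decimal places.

Let s = α+β. The Beta variance is μ(1−μ)/(s+1).
So s+1 = μ(1−μ)/σ² = (0.1×0.9)/0.0299 = 0.09/0.0299 = 3.0100, giving s = 2.0100.
Then α = μs = 0.1×2.0100 = 0.201 and β = (1−μ)s = 0.9×2.0100 = 1.809.

α = 0.201, β = 1.809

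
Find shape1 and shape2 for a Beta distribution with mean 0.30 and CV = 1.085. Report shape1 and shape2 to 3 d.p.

shape1 = 0.295, shape2 = 0.687

σ = CV·μ = 1.085×0.30 = 0.32550, so σ² = 0.105950.
s+1 = μ(1−μ)/σ² = 0.2100/0.105950 = 1.9821, so s = shape1+shape2 = 0.9821.
shape1 = μs = 0.295, shape2 = (1−μ)s = 0.687.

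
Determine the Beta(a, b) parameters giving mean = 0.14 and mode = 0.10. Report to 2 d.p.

Let s = a+b. Mean gives a = μs = 0.14s; mode gives (a−1)/(s−2) = 0.10.
Substituting: 0.14s − 1 = 0.10(s−2) = 0.10s − 0.20, so 0.04s = 0.80 and s = 20.0000.
Then a = 0.14×20.0000 = 2.80 and b = s−a = 17.20.

a = 2.80, b = 17.20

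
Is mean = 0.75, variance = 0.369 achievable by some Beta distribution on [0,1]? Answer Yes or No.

No

A Beta with mean μ has variance μ(1−μ)/(α+β+1) < μ(1−μ).
Here μ(1−μ) = 0.75×0.25 = 0.1875, and 0.369 ≥ 0.1875.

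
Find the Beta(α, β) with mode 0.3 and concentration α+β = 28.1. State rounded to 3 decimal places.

α = 8.830, β = 19.270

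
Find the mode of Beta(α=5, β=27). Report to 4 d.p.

0.1333

With α,β > 1, mode = (α−1)/(α+β−2) = 4/30 = 0.1333.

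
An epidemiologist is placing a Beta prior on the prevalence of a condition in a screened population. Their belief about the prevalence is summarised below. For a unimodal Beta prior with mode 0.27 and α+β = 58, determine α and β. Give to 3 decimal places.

α = 16.120, β = 41.880

For α,β>1 the mode is (α−1)/(α+β−2), so α = mode·(κ−2)+1 = 0.27×56+1 = 16.120.
And β = (1−mode)·(κ−2)+1 = 0.73×56+1 = 41.880.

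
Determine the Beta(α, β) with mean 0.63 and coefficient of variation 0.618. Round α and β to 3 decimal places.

σ = CV·μ = 0.618×0.63 = 0.38934, so σ² = 0.151586.
s+1 = μ(1−μ)/σ² = 0.2331/0.151586 = 1.5377, so s = α+β = 0.5377.
α = μs = 0.339, β = (1−μ)s = 0.199.

α = 0.339, β = 0.199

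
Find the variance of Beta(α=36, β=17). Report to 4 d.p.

0.0040

Var = αβ/[(α+β)²(α+β+1)] = (36×17)/(53²×54) = 612/151686 = 0.0040.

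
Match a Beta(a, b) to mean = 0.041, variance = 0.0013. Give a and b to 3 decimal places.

a = 1.199, b = 28.046

Let s = a+b. The Beta variance is μ(1−μ)/(s+1).
So s+1 = μ(1−μ)/σ² = (0.041×0.959)/0.0013 = 0.039319/0.0013 = 30.2454, giving s = 29.2454.
Then a = μs = 0.041×29.2454 = 1.199 and b = (1−μ)s = 0.959×29.2454 = 28.046.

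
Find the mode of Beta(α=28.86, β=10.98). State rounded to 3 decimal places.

With α,β > 1, mode = (α−1)/(α+β−2) = 27.86/37.84 = 0.736.

0.736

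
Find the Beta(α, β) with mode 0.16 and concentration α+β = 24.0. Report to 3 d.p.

α = 4.520, β = 19.480

Since the density peak of Beta(α,β) is at (α−1)/(α+β−2),
α = 1 + 0.16(24.0−2) = 4.520 and β = 24.0 − 4.520 = 19.480.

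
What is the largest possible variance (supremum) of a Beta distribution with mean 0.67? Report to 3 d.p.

Var = μ(1−μ)/(α+β+1), which approaches μ(1−μ) as α+β → 0.
So the supremum is μ(1−μ) = 0.67×0.33 = 0.221.

0.221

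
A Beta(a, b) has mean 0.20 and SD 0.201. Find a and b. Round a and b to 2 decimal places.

Variance = 0.201² = 0.040401. The moment-matching identity a+b = μ(1−μ)/Var − 1 gives
a+b = 0.1600/0.040401 − 1 = 2.9603, so a = μ·2.9603 = 0.59 and b = (1−μ)·2.9603 = 2.37.

a = 0.59, b = 2.37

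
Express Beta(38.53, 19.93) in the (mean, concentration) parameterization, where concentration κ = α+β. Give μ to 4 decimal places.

μ = 0.6591, κ = 58.46

κ = α+β = 38.53+19.93 = 58.46; μ = α/κ = 38.53/58.46 = 0.6591.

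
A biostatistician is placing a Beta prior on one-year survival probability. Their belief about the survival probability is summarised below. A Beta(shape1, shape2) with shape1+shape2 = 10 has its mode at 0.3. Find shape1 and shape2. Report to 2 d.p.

shape1 = 3.40, shape2 = 6.60

Mode = (shape1−1)/(κ−2) with κ = shape1+shape2, so shape1−1 = 0.3·8 = 2.40.
shape1 = 3.40; shape2 = κ − shape1 = 6.60.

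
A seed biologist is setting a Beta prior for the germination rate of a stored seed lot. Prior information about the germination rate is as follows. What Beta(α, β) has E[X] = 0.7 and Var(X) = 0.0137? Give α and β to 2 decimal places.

α = 10.03, β = 4.30

Write ν = α+β; then α = μν and Var = μ(1−μ)/(ν+1).
ν = μ(1−μ)/Var − 1 = 0.21/0.0137 − 1 = 14.3285.
α = 0.7·14.3285 = 10.03, β = 0.3·14.3285 = 4.30.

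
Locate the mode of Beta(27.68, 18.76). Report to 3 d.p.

0.600

The density x^(α−1)(1−x)^(β−1) is maximised at (α−1)/(α+β−2) = 26.68/44.44 = 0.600.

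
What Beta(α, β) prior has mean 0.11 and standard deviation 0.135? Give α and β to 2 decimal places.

α = 0.48, β = 3.89

σ² = 0.135² = 0.018225.
With s = α+β, Var = μ(1−μ)/(s+1), so s+1 = (0.11×0.89)/0.018225 = 5.3717 and s = 4.3717.
α = μs = 0.48, β = (1−μ)s = 3.89.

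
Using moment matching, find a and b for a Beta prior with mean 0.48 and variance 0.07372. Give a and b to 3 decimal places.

Let s = a+b. The Beta variance is μ(1−μ)/(s+1).
So s+1 = μ(1−μ)/σ² = (0.48×0.52)/0.07372 = 0.2496/0.07372 = 3.3858, giving s = 2.3858.
Then a = μs = 0.48×2.3858 = 1.145 and b = (1−μ)s = 0.52×2.3858 = 1.241.

a = 1.145, b = 1.241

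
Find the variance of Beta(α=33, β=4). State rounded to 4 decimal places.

μ = 33/37 = 0.891892; Var = μ(1−μ)/(α+β+1) = 0.0964207/38 = 0.0025.

0.0025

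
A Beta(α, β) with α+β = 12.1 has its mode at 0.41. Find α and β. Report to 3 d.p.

α = 5.141, β = 6.959

For α,β>1 the mode is (α−1)/(α+β−2), so α = mode·(κ−2)+1 = 0.41×10.1+1 = 5.141.
And β = (1−mode)·(κ−2)+1 = 0.59×10.1+1 = 6.959.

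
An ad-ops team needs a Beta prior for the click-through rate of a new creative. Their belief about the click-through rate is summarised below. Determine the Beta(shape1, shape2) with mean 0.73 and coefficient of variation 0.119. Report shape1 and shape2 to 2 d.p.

σ = CV·μ = 0.119×0.73 = 0.08687, so σ² = 0.007546.
s+1 = μ(1−μ)/σ² = 0.1971/0.007546 = 26.1184, so s = shape1+shape2 = 25.1184.
shape1 = μs = 18.34, shape2 = (1−μ)s = 6.78.

shape1 = 18.34, shape2 = 6.78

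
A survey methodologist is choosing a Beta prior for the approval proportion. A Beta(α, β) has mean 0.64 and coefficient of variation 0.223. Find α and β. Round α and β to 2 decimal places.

σ = CV·μ = 0.223×0.64 = 0.14272, so σ² = 0.020369.
s+1 = μ(1−μ)/σ² = 0.2304/0.020369 = 11.3113, so s = α+β = 10.3113.
α = μs = 6.60, β = (1−μ)s = 3.71.

α = 6.60, β = 3.71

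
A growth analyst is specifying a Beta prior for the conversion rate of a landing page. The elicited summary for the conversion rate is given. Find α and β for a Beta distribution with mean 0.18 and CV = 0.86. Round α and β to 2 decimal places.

Var = (CV·μ)² = (0.86×0.18)² = 0.023963.
α+β = μ(1−μ)/Var − 1 = 0.1476/0.023963 − 1 = 5.1595.
Thus α = 0.18·5.1595 = 0.93 and β = 0.82·5.1595 = 4.23.

α = 0.93, β = 4.23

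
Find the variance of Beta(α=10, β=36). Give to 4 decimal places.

0.0036

α+β = 46 and αβ = 360, so Var = αβ/[(α+β)²(α+β+1)] = 360/99452 = 0.0036.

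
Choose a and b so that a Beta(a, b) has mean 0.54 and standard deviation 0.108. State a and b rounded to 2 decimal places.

σ² = 0.108² = 0.011664.
With s = a+b, Var = μ(1−μ)/(s+1), so s+1 = (0.54×0.46)/0.011664 = 21.2963 and s = 20.2963.
a = μs = 10.96, b = (1−μ)s = 9.34.

a = 10.96, b = 9.34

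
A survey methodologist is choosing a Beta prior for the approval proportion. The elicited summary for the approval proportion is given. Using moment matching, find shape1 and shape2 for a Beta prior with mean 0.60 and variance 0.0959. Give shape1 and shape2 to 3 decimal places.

By moment matching, shape1+shape2 = μ(1−μ)/σ² − 1 = (0.60·0.40)/0.0959 − 1 = 2.5026 − 1 = 1.5026.
Since shape1/(shape1+shape2) = μ, shape1 = 0.60·1.5026 = 0.902 and shape2 = 0.40·1.5026 = 0.601.

shape1 = 0.902, shape2 = 0.601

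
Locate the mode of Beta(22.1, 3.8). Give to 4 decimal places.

The density x^(α−1)(1−x)^(β−1) is maximised at (α−1)/(α+β−2) = 21.1/23.9 = 0.8828.

0.8828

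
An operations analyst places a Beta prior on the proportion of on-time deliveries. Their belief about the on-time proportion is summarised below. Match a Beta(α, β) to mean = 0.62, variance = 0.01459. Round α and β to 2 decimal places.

By moment matching, α+β = μ(1−μ)/σ² − 1 = (0.62·0.38)/0.01459 − 1 = 16.1480 − 1 = 15.1480.
Since α/(α+β) = μ, α = 0.62·15.1480 = 9.39 and β = 0.38·15.1480 = 5.76.

α = 9.39, β = 5.76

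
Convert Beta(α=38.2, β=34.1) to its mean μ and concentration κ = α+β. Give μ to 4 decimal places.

κ = α+β = 38.2+34.1 = 72.3; μ = α/κ = 38.2/72.3 = 0.5284.

μ = 0.5284, κ = 72.3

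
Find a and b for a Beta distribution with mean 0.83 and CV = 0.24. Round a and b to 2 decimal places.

Var = (CV·μ)² = (0.24×0.83)² = 0.039681.
a+b = μ(1−μ)/Var − 1 = 0.1411/0.039681 − 1 = 2.5559.
Thus a = 0.83·2.5559 = 2.12 and b = 0.17·2.5559 = 0.43.

a = 2.12, b = 0.43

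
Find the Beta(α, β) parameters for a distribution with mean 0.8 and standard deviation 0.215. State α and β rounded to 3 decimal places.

σ² = 0.215² = 0.046225.
With s = α+β, Var = μ(1−μ)/(s+1), so s+1 = (0.8×0.2)/0.046225 = 3.4613 and s = 2.4613.
α = μs = 1.969, β = (1−μ)s = 0.492.

α = 1.969, β = 0.492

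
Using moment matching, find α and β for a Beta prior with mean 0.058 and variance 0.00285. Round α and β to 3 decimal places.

Write ν = α+β; then α = μν and Var = μ(1−μ)/(ν+1).
ν = μ(1−μ)/Var − 1 = 0.054636/0.00285 − 1 = 18.1705.
α = 0.058·18.1705 = 1.054, β = 0.942·18.1705 = 17.117.

α = 1.054, β = 17.117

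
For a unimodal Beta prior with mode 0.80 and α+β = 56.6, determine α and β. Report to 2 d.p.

Mode = (α−1)/(κ−2) with κ = α+β, so α−1 = 0.80·54.6 = 43.68.
α = 44.68; β = κ − α = 11.92.

α = 44.68, β = 11.92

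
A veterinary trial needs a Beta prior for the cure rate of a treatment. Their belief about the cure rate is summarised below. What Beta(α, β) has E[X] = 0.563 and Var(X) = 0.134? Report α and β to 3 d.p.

α = 0.471, β = 0.365

Let s = α+β. The Beta variance is μ(1−μ)/(s+1).
So s+1 = μ(1−μ)/σ² = (0.563×0.437)/0.134 = 0.246031/0.134 = 1.8361, giving s = 0.8361.
Then α = μs = 0.563×0.8361 = 0.471 and β = (1−μ)s = 0.437×0.8361 = 0.365.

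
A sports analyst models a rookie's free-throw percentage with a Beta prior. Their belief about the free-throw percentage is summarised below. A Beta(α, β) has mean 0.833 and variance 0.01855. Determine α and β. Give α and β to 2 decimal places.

α = 5.41, β = 1.09

Write ν = α+β; then α = μν and Var = μ(1−μ)/(ν+1).
ν = μ(1−μ)/Var − 1 = 0.139111/0.01855 − 1 = 6.4992.
α = 0.833·6.4992 = 5.41, β = 0.167·6.4992 = 1.09.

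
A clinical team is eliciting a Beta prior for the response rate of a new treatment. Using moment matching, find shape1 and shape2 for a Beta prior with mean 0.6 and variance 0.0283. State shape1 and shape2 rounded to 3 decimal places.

By moment matching, shape1+shape2 = μ(1−μ)/σ² − 1 = (0.6·0.4)/0.0283 − 1 = 8.4806 − 1 = 7.4806.
Since shape1/(shape1+shape2) = μ, shape1 = 0.6·7.4806 = 4.488 and shape2 = 0.4·7.4806 = 2.992.

shape1 = 4.488, shape2 = 2.992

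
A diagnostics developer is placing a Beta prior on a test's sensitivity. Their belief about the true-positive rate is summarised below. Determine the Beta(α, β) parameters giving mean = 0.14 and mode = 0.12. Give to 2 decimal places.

With s = α+β: μ = α/s and mode = (α−1)/(s−2). Eliminating α = μs,
μs − 1 = m(s−2) ⇒ s(μ−m) = 1−2m ⇒ s = 0.76/0.02 = 38.0000.
So α = μs = 5.32, β = (1−μ)s = 32.68.

α = 5.32, β = 32.68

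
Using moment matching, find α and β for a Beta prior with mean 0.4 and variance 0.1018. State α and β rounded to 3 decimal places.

α = 0.543, β = 0.815

By moment matching, α+β = μ(1−μ)/σ² − 1 = (0.4·0.6)/0.1018 − 1 = 2.3576 − 1 = 1.3576.
Since α/(α+β) = μ, α = 0.4·1.3576 = 0.543 and β = 0.6·1.3576 = 0.815.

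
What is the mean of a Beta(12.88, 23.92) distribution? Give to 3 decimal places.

0.350

The Beta mean is α/(α+β) = 12.88/(12.88+23.92) = 0.350.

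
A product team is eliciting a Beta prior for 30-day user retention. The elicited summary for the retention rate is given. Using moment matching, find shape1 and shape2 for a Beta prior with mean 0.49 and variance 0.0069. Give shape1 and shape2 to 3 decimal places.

By moment matching, shape1+shape2 = μ(1−μ)/σ² − 1 = (0.49·0.51)/0.0069 − 1 = 36.2174 − 1 = 35.2174.
Since shape1/(shape1+shape2) = μ, shape1 = 0.49·35.2174 = 17.257 and shape2 = 0.51·35.2174 = 17.961.

shape1 = 17.257, shape2 = 17.961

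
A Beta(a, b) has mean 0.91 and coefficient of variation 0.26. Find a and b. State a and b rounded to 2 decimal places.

σ = CV·μ = 0.26×0.91 = 0.23660, so σ² = 0.055980.
s+1 = μ(1−μ)/σ² = 0.0819/0.055980 = 1.4630, so s = a+b = 0.4630.
a = μs = 0.42, b = (1−μ)s = 0.04.

a = 0.42, b = 0.04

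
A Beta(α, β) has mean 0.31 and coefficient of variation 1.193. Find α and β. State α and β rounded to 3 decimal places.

α = 0.175, β = 0.389

σ = CV·μ = 1.193×0.31 = 0.36983, so σ² = 0.136774.
s+1 = μ(1−μ)/σ² = 0.2139/0.136774 = 1.5639, so s = α+β = 0.5639.
α = μs = 0.175, β = (1−μ)s = 0.389.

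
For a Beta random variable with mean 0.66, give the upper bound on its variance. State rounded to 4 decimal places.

For fixed mean μ the Beta variance is μ(1−μ)/(α+β+1), increasing as α+β decreases.
Its least upper bound (not attained) is μ(1−μ) = 0.66·0.34 = 0.2244.

0.2244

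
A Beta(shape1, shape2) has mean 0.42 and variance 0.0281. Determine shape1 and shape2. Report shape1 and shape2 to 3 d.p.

shape1 = 3.221, shape2 = 4.448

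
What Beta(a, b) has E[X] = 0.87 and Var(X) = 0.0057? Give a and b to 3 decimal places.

a = 16.393, b = 2.449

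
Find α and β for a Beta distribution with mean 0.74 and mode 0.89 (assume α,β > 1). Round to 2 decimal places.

α = 3.85, β = 1.35

Let s = α+β. Mean gives α = μs = 0.74s; mode gives (α−1)/(s−2) = 0.89.
Substituting: 0.74s − 1 = 0.89(s−2) = 0.89s − 1.78, so -0.15s = -0.78 and s = 5.2000.
Then α = 0.74×5.2000 = 3.85 and β = s−α = 1.35.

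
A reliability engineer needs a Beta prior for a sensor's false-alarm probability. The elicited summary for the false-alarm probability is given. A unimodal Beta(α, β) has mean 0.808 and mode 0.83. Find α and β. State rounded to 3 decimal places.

With s = α+β: μ = α/s and mode = (α−1)/(s−2). Eliminating α = μs,
μs − 1 = m(s−2) ⇒ s(μ−m) = 1−2m ⇒ s = -0.66/-0.022 = 30.0000.
So α = μs = 24.240, β = (1−μ)s = 5.760.

α = 24.240, β = 5.760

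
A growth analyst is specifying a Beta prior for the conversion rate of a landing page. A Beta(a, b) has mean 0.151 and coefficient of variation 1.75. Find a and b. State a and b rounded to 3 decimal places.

a = 0.126, b = 0.710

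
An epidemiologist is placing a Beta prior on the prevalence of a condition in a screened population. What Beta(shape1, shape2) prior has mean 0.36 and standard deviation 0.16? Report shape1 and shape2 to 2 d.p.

shape1 = 2.88, shape2 = 5.12

Variance = 0.16² = 0.0256. The moment-matching identity shape1+shape2 = μ(1−μ)/Var − 1 gives
shape1+shape2 = 0.2304/0.0256 − 1 = 8.0000, so shape1 = μ·8.0000 = 2.88 and shape2 = (1−μ)·8.0000 = 5.12.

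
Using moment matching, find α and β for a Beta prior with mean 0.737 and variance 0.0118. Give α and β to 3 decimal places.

α = 11.369, β = 4.057

Let s = α+β. The Beta variance is μ(1−μ)/(s+1).
So s+1 = μ(1−μ)/σ² = (0.737×0.263)/0.0118 = 0.193831/0.0118 = 16.4264, giving s = 15.4264.
Then α = μs = 0.737×15.4264 = 11.369 and β = (1−μ)s = 0.263×15.4264 = 4.057.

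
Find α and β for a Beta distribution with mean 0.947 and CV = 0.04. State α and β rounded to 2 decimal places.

Var = (CV·μ)² = (0.04×0.947)² = 0.001435.
α+β = μ(1−μ)/Var − 1 = 0.050191/0.001435 − 1 = 33.9789.
Thus α = 0.947·33.9789 = 32.18 and β = 0.053·33.9789 = 1.80.

α = 32.18, β = 1.80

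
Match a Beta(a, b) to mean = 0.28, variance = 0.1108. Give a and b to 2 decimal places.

a = 0.23, b = 0.59

By moment matching, a+b = μ(1−μ)/σ² − 1 = (0.28·0.72)/0.1108 − 1 = 1.8195 − 1 = 0.8195.
Since a/(a+b) = μ, a = 0.28·0.8195 = 0.23 and b = 0.72·0.8195 = 0.59.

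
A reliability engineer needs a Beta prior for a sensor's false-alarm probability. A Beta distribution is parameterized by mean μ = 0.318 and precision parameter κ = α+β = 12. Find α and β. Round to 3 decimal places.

α = μκ = 0.318×12 = 3.816 and β = (1−μ)κ = 0.682×12 = 8.184.

α = 3.816, β = 8.184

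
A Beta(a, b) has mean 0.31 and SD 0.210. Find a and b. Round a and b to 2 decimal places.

First σ² = 0.044100. Setting a = μn, b = (1−μ)n with n = a+b,
μ(1−μ)/(n+1) = 0.044100 ⇒ n+1 = 0.2139/0.044100 = 4.8503 ⇒ n = 3.8503.
Hence a = 0.31×3.8503 = 1.19, b = 0.69×3.8503 = 2.66.

a = 1.19, b = 2.66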